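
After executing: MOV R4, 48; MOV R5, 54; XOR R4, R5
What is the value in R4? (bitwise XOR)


Register state trace:
  MOV R4, 48  → R4 = 48 (0b00110000)
  MOV R5, 54  → R5 = 54 (0b00110110)
  XOR R4, R5  → R4 = 48 XOR 54 = 6 (0b00000110)
Final: R4 = 6

6


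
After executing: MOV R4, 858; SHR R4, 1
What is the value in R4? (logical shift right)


Register state trace:
  MOV R4, 858  → R4 = 858
  SHR R4, 1  → R4 = 858 >> 1 = 858 // 2^1 = 429
Final: R4 = 429

429


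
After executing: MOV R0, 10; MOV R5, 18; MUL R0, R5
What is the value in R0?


Register state trace:
  MOV R0, 10  → R0 = 10
  MOV R5, 18  → R5 = 18
  MUL R0, R5  → R0 = 10 * 18 = 180
Final: R0 = 180

180


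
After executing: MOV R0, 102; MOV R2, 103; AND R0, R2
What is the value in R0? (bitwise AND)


Register state trace:
  MOV R0, 102  → R0 = 102 (0b01100110)
  MOV R2, 103  → R2 = 103 (0b01100111)
  AND R0, R2  → R0 = 102 AND 103 = 102 (0b01100110)
Final: R0 = 102

102


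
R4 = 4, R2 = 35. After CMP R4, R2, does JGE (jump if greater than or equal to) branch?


Trace:
  R4 = 4, R2 = 35
  CMP R4, R2  → compares 4 vs 35
  JGE checks: is 4 greater than or equal to 35?
  4 < 35, so condition is false
Branch taken: No

No


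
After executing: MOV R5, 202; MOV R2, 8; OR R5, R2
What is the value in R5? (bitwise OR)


Register state trace:
  MOV R5, 202  → R5 = 202 (0b11001010)
  MOV R2, 8  → R2 = 8 (0b00001000)
  OR R5, R2   → R5 = 202 OR 8 = 202 (0b11001010)
Final: R5 = 202

202


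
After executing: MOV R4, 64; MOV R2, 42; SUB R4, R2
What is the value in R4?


Register state trace:
  MOV R4, 64  → R4 = 64
  MOV R2, 42  → R2 = 42
  SUB R4, R2  → R4 = 64 - 42 = 22
Final: R4 = 22

22


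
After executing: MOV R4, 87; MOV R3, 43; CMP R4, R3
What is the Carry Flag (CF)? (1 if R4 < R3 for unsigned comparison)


Register state trace:
  MOV R4, 87  → R4 = 87
  MOV R3, 43  → R3 = 43
  CMP R4, R3  → unsigned 87 - 43: no borrow
  87 >= 43, so CF = 0
CF = 0

0


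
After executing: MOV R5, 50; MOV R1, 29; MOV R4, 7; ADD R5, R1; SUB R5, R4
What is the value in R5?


Register state trace:
  MOV R5, 50  → R5 = 50
  MOV R1, 29  → R1 = 29
  MOV R4, 7  → R4 = 7
  ADD R5, R1  → R5 = 50 + 29 = 79
  SUB R5, R4  → R5 = 79 - 7 = 72
Final: R5 = 72

72


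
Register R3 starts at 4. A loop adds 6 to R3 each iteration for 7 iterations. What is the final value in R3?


Starting value: R3 = 4
  Iter 1: R3 = 4 + 6 = 10
  Iter 2: R3 = 10 + 6 = 16
  Iter 3: R3 = 16 + 6 = 22
  Iter 4: R3 = 22 + 6 = 28
  Iter 5: R3 = 28 + 6 = 34
  Iter 6: R3 = 34 + 6 = 40
  Iter 7: R3 = 40 + 6 = 46
Final: R3 = 46

46


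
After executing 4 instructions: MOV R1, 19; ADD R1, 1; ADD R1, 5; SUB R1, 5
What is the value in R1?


Register state trace:
  MOV R1, 19  → R1 = 19
  ADD R1, 1  → R1 = 19 + 1 = 20
  ADD R1, 5  → R1 = 20 + 5 = 25
  SUB R1, 5  → R1 = 25 - 5 = 20
Final: R1 = 20

20


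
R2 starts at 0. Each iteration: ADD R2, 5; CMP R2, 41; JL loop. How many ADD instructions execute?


Loop trace (R2 starts at 0, target 41, step 5):
  ADD #1: R2 = 0 + 5 = 5  → 5 < 41, loop
  ADD #2: R2 = 5 + 5 = 10  → 10 < 41, loop
  ADD #3: R2 = 10 + 5 = 15  → 15 < 41, loop
  ADD #4: R2 = 15 + 5 = 20  → 20 < 41, loop
  ADD #5: R2 = 20 + 5 = 25  → 25 < 41, loop
  ADD #6: R2 = 25 + 5 = 30  → 30 < 41, loop
  ADD #7: R2 = 30 + 5 = 35  → 35 < 41, loop
  ADD #8: R2 = 35 + 5 = 40  → 40 < 41, loop
  ADD #9: R2 = 40 + 5 = 45  → 45 >= 41, exit
Total ADD instructions: 9

9


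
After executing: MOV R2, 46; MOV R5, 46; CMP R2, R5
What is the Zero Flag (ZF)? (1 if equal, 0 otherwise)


Register state trace:
  MOV R2, 46  → R2 = 46
  MOV R5, 46  → R5 = 46
  CMP R2, R5  → computes 46 - 46 = 0
  Result is zero, so values are equal
ZF = 1

1


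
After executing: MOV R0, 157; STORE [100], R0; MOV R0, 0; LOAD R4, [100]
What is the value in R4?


Register and memory trace:
  MOV R0, 157  → R0 = 157
  STORE [100], R0  → mem[100] = 157
  MOV R0, 0  → R0 = 0
  LOAD R4, [100]  → R4 = mem[100] = 157
Final: R4 = 157

157


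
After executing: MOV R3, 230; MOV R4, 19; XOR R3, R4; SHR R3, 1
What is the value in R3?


Register state trace:
  MOV R3, 230  → R3 = 230 (0b11100110)
  MOV R4, 19  → R4 = 19 (0b00010011)
  XOR R3, R4  → R3 = 230 XOR 19 = 245 (0b11110101)
  SHR R3, 1  → R3 = 245 >> 1 = 122
Final: R3 = 122

122


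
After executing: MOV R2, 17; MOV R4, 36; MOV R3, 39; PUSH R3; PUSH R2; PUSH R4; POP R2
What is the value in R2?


Stack trace (top is rightmost):
  MOV R2, 17  → R2 = 17
  MOV R4, 36  → R4 = 36
  MOV R3, 39  → R3 = 39
  PUSH R3  → stack: [39]
  PUSH R2  → stack: [39, 17]
  PUSH R4  → stack: [39, 17, 36]
  POP R2  → R2 = 36, stack: [39, 17]
Final: R2 = 36

36


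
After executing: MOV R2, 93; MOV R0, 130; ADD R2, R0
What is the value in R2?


Register state trace:
  MOV R2, 93  → R2 = 93
  MOV R0, 130  → R0 = 130
  ADD R2, R0  → R2 = 93 + 130 = 223
Final: R2 = 223

223


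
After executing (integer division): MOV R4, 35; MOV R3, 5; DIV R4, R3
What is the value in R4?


Register state trace:
  MOV R4, 35  → R4 = 35
  MOV R3, 5  → R3 = 5
  DIV R4, R3  → R4 = 35 // 5 = 7
Final: R4 = 7

7


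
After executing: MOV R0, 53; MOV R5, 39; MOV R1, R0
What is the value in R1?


Register state trace:
  MOV R0, 53  → R0 = 53
  MOV R5, 39  → R5 = 39
  MOV R1, R0  → R1 = 53
Final: R1 = 53

53


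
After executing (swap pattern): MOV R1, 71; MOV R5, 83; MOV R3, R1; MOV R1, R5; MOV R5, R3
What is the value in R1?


Register state trace (swap pattern):
  MOV R1, 71  → R1 = 71
  MOV R5, 83  → R5 = 83
  MOV R3, R1  → R3 = 71  (save R1)
  MOV R1, R5  → R1 = 83  (R1 gets R5's value)
  MOV R5, R3  → R5 = 71  (R5 gets saved value)
Final: R1 = 83

83


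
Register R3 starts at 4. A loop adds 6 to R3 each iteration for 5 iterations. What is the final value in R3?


Starting value: R3 = 4
  Iter 1: R3 = 4 + 6 = 10
  Iter 2: R3 = 10 + 6 = 16
  Iter 3: R3 = 16 + 6 = 22
  Iter 4: R3 = 22 + 6 = 28
  Iter 5: R3 = 28 + 6 = 34
Final: R3 = 34

34


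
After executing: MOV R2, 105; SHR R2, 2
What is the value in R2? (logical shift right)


Register state trace:
  MOV R2, 105  → R2 = 105
  SHR R2, 2  → R2 = 105 >> 2 = 105 // 2^2 = 26
Final: R2 = 26

26


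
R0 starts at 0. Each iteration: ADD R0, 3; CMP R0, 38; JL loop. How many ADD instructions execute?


Loop trace (R0 starts at 0, target 38, step 3):
  ADD #1: R0 = 0 + 3 = 3  → 3 < 38, loop
  ADD #2: R0 = 3 + 3 = 6  → 6 < 38, loop
  ADD #3: R0 = 6 + 3 = 9  → 9 < 38, loop
  ADD #4: R0 = 9 + 3 = 12  → 12 < 38, loop
  ADD #5: R0 = 12 + 3 = 15  → 15 < 38, loop
  ADD #6: R0 = 15 + 3 = 18  → 18 < 38, loop
  ADD #7: R0 = 18 + 3 = 21  → 21 < 38, loop
  ADD #8: R0 = 21 + 3 = 24  → 24 < 38, loop
  ADD #9: R0 = 24 + 3 = 27  → 27 < 38, loop
  ADD #10: R0 = 27 + 3 = 30  → 30 < 38, loop
  ADD #11: R0 = 30 + 3 = 33  → 33 < 38, loop
  ADD #12: R0 = 33 + 3 = 36  → 36 < 38, loop
  ADD #13: R0 = 36 + 3 = 39  → 39 >= 38, exit
Total ADD instructions: 13

13


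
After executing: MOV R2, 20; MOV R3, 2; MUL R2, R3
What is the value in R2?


Register state trace:
  MOV R2, 20  → R2 = 20
  MOV R3, 2  → R3 = 2
  MUL R2, R3  → R2 = 20 * 2 = 40
Final: R2 = 40

40


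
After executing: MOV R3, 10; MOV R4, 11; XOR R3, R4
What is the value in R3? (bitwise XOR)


Register state trace:
  MOV R3, 10  → R3 = 10 (0b00001010)
  MOV R4, 11  → R4 = 11 (0b00001011)
  XOR R3, R4  → R3 = 10 XOR 11 = 1 (0b00000001)
Final: R3 = 1

1


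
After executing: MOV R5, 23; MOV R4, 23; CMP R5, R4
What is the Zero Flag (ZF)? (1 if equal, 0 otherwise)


Register state trace:
  MOV R5, 23  → R5 = 23
  MOV R4, 23  → R4 = 23
  CMP R5, R4  → computes 23 - 23 = 0
  Result is zero, so values are equal
ZF = 1

1


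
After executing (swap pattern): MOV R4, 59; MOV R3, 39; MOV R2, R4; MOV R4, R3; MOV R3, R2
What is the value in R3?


Register state trace (swap pattern):
  MOV R4, 59  → R4 = 59
  MOV R3, 39  → R3 = 39
  MOV R2, R4  → R2 = 59  (save R4)
  MOV R4, R3  → R4 = 39  (R4 gets R3's value)
  MOV R3, R2  → R3 = 59  (R3 gets saved value)
Final: R3 = 59

59


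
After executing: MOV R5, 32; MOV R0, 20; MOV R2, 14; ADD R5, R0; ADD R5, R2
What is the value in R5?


Register state trace:
  MOV R5, 32  → R5 = 32
  MOV R0, 20  → R0 = 20
  MOV R2, 14  → R2 = 14
  ADD R5, R0  → R5 = 32 + 20 = 52
  ADD R5, R2  → R5 = 52 + 14 = 66
Final: R5 = 66

66


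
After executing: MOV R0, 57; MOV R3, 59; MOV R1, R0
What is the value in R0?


Register state trace:
  MOV R0, 57  → R0 = 57
  MOV R3, 59  → R3 = 59
  MOV R1, R0  → R1 = 57
Final: R0 = 57

57


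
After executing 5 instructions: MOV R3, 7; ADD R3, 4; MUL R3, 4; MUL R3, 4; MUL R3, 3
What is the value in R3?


Register state trace:
  MOV R3, 7  → R3 = 7
  ADD R3, 4  → R3 = 7 + 4 = 11
  MUL R3, 4  → R3 = 11 * 4 = 44
  MUL R3, 4  → R3 = 44 * 4 = 176
  MUL R3, 3  → R3 = 176 * 3 = 528
Final: R3 = 528

528


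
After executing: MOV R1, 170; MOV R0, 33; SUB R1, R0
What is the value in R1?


Register state trace:
  MOV R1, 170  → R1 = 170
  MOV R0, 33  → R0 = 33
  SUB R1, R0  → R1 = 170 - 33 = 137
Final: R1 = 137

137


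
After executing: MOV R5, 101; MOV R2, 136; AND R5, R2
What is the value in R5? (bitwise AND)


Register state trace:
  MOV R5, 101  → R5 = 101 (0b01100101)
  MOV R2, 136  → R2 = 136 (0b10001000)
  AND R5, R2  → R5 = 101 AND 136 = 0 (0b00000000)
Final: R5 = 0

0


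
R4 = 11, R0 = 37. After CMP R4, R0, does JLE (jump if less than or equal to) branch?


Trace:
  R4 = 11, R0 = 37
  CMP R4, R0  → compares 11 vs 37
  JLE checks: is 11 less than or equal to 37?
  11 < 37, so condition is true
Branch taken: Yes

Yes


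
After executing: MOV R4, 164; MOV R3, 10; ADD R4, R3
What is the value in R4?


Register state trace:
  MOV R4, 164  → R4 = 164
  MOV R3, 10  → R3 = 10
  ADD R4, R3  → R4 = 164 + 10 = 174
Final: R4 = 174

174


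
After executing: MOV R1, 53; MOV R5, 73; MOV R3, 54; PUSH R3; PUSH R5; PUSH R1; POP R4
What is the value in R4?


Stack trace (top is rightmost):
  MOV R1, 53  → R1 = 53
  MOV R5, 73  → R5 = 73
  MOV R3, 54  → R3 = 54
  PUSH R3  → stack: [54]
  PUSH R5  → stack: [54, 73]
  PUSH R1  → stack: [54, 73, 53]
  POP R4  → R4 = 53, stack: [54, 73]
Final: R4 = 53

53


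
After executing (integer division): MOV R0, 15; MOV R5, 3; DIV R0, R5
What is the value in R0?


Register state trace:
  MOV R0, 15  → R0 = 15
  MOV R5, 3  → R5 = 3
  DIV R0, R5  → R0 = 15 // 3 = 5
Final: R0 = 5

5


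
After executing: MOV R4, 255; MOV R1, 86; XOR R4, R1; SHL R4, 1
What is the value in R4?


Register state trace:
  MOV R4, 255  → R4 = 255 (0b11111111)
  MOV R1, 86  → R1 = 86 (0b01010110)
  XOR R4, R1  → R4 = 255 XOR 86 = 169 (0b10101001)
  SHL R4, 1  → R4 = 169 << 1 = 338
Final: R4 = 338

338


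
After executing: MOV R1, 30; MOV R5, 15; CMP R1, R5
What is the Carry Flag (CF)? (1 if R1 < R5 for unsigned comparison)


Register state trace:
  MOV R1, 30  → R1 = 30
  MOV R5, 15  → R5 = 15
  CMP R1, R5  → unsigned 30 - 15: no borrow
  30 >= 15, so CF = 0
CF = 0

0


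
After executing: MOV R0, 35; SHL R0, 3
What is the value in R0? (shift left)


Register state trace:
  MOV R0, 35  → R0 = 35
  SHL R0, 3  → R0 = 35 << 3 = 35 * 2^3 = 280
Final: R0 = 280

280


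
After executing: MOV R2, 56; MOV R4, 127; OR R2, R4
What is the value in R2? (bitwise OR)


Register state trace:
  MOV R2, 56  → R2 = 56 (0b00111000)
  MOV R4, 127  → R4 = 127 (0b01111111)
  OR R2, R4   → R2 = 56 OR 127 = 127 (0b01111111)
Final: R2 = 127

127


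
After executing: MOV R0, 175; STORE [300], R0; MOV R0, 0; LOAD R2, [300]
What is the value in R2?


Register and memory trace:
  MOV R0, 175  → R0 = 175
  STORE [300], R0  → mem[300] = 175
  MOV R0, 0  → R0 = 0
  LOAD R2, [300]  → R2 = mem[300] = 175
Final: R2 = 175

175


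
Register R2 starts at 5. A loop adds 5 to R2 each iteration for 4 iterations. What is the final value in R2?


Starting value: R2 = 5
  Iter 1: R2 = 5 + 5 = 10
  Iter 2: R2 = 10 + 5 = 15
  Iter 3: R2 = 15 + 5 = 20
  Iter 4: R2 = 20 + 5 = 25
Final: R2 = 25

25


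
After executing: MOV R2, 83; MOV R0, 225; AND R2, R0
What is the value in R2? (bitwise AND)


Register state trace:
  MOV R2, 83  → R2 = 83 (0b01010011)
  MOV R0, 225  → R0 = 225 (0b11100001)
  AND R2, R0  → R2 = 83 AND 225 = 65 (0b01000001)
Final: R2 = 65

65


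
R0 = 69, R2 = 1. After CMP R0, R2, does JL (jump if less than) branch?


Trace:
  R0 = 69, R2 = 1
  CMP R0, R2  → compares 69 vs 1
  JL checks: is 69 less than 1?
  69 > 1, so condition is false
Branch taken: No

No


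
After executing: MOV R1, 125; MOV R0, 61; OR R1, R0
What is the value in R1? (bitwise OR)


Register state trace:
  MOV R1, 125  → R1 = 125 (0b01111101)
  MOV R0, 61  → R0 = 61 (0b00111101)
  OR R1, R0   → R1 = 125 OR 61 = 125 (0b01111101)
Final: R1 = 125

125


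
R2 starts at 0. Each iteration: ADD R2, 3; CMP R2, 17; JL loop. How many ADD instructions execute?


Loop trace (R2 starts at 0, target 17, step 3):
  ADD #1: R2 = 0 + 3 = 3  → 3 < 17, loop
  ADD #2: R2 = 3 + 3 = 6  → 6 < 17, loop
  ADD #3: R2 = 6 + 3 = 9  → 9 < 17, loop
  ADD #4: R2 = 9 + 3 = 12  → 12 < 17, loop
  ADD #5: R2 = 12 + 3 = 15  → 15 < 17, loop
  ADD #6: R2 = 15 + 3 = 18  → 18 >= 17, exit
Total ADD instructions: 6

6


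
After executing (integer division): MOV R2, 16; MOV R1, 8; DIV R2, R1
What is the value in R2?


Register state trace:
  MOV R2, 16  → R2 = 16
  MOV R1, 8  → R1 = 8
  DIV R2, R1  → R2 = 16 // 8 = 2
Final: R2 = 2

2


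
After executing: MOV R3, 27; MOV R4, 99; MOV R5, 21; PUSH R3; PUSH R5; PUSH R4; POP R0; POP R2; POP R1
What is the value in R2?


Stack trace (top is rightmost):
  MOV R3, 27  → R3 = 27
  MOV R4, 99  → R4 = 99
  MOV R5, 21  → R5 = 21
  PUSH R3  → stack: [27]
  PUSH R5  → stack: [27, 21]
  PUSH R4  → stack: [27, 21, 99]
  POP R0  → R0 = 99, stack: [27, 21]
  POP R2  → R2 = 21, stack: [27]
  POP R1  → R1 = 27, stack: []
Final: R2 = 21

21


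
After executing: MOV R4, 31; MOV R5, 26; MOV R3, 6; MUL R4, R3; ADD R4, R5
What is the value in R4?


Register state trace:
  MOV R4, 31  → R4 = 31
  MOV R5, 26  → R5 = 26
  MOV R3, 6  → R3 = 6
  MUL R4, R3  → R4 = 31 * 6 = 186
  ADD R4, R5  → R4 = 186 + 26 = 212
Final: R4 = 212

212


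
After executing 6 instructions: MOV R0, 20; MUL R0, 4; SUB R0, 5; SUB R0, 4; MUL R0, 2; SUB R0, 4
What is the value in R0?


Register state trace:
  MOV R0, 20  → R0 = 20
  MUL R0, 4  → R0 = 20 * 4 = 80
  SUB R0, 5  → R0 = 80 - 5 = 75
  SUB R0, 4  → R0 = 75 - 4 = 71
  MUL R0, 2  → R0 = 71 * 2 = 142
  SUB R0, 4  → R0 = 142 - 4 = 138
Final: R0 = 138

138


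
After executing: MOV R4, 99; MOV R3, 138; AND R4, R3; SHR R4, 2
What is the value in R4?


Register state trace:
  MOV R4, 99  → R4 = 99 (0b01100011)
  MOV R3, 138  → R3 = 138 (0b10001010)
  AND R4, R3  → R4 = 99 AND 138 = 2 (0b00000010)
  SHR R4, 2  → R4 = 2 >> 2 = 0
Final: R4 = 0

0


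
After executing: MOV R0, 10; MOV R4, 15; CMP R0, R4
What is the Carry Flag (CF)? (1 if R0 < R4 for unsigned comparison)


Register state trace:
  MOV R0, 10  → R0 = 10
  MOV R4, 15  → R4 = 15
  CMP R0, R4  → unsigned 10 - 15: borrow occurs
  10 < 15, so CF = 1
CF = 1

1


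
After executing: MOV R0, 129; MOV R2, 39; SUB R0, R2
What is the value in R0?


Register state trace:
  MOV R0, 129  → R0 = 129
  MOV R2, 39  → R2 = 39
  SUB R0, R2  → R0 = 129 - 39 = 90
Final: R0 = 90

90


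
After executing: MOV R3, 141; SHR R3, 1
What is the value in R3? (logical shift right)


Register state trace:
  MOV R3, 141  → R3 = 141
  SHR R3, 1  → R3 = 141 >> 1 = 141 // 2^1 = 70
Final: R3 = 70

70


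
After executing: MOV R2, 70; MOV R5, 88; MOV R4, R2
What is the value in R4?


Register state trace:
  MOV R2, 70  → R2 = 70
  MOV R5, 88  → R5 = 88
  MOV R4, R2  → R4 = 70
Final: R4 = 70

70


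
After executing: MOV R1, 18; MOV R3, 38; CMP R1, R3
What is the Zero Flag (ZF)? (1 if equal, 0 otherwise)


Register state trace:
  MOV R1, 18  → R1 = 18
  MOV R3, 38  → R3 = 38
  CMP R1, R3  → computes 18 - 38 = -20
  Result is nonzero, so values are not equal
ZF = 0

0


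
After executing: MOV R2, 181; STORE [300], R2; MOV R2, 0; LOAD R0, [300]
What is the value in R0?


Register and memory trace:
  MOV R2, 181  → R2 = 181
  STORE [300], R2  → mem[300] = 181
  MOV R2, 0  → R2 = 0
  LOAD R0, [300]  → R0 = mem[300] = 181
Final: R0 = 181

181


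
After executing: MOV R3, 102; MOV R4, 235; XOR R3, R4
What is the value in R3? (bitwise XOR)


Register state trace:
  MOV R3, 102  → R3 = 102 (0b01100110)
  MOV R4, 235  → R4 = 235 (0b11101011)
  XOR R3, R4  → R3 = 102 XOR 235 = 141 (0b10001101)
Final: R3 = 141

141


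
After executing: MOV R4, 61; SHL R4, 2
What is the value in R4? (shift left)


Register state trace:
  MOV R4, 61  → R4 = 61
  SHL R4, 2  → R4 = 61 << 2 = 61 * 2^2 = 244
Final: R4 = 244

244


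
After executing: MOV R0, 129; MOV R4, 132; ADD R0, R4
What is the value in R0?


Register state trace:
  MOV R0, 129  → R0 = 129
  MOV R4, 132  → R4 = 132
  ADD R0, R4  → R0 = 129 + 132 = 261
Final: R0 = 261

261


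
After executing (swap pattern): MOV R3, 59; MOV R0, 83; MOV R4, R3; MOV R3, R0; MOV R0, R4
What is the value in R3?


Register state trace (swap pattern):
  MOV R3, 59  → R3 = 59
  MOV R0, 83  → R0 = 83
  MOV R4, R3  → R4 = 59  (save R3)
  MOV R3, R0  → R3 = 83  (R3 gets R0's value)
  MOV R0, R4  → R0 = 59  (R0 gets saved value)
Final: R3 = 83

83


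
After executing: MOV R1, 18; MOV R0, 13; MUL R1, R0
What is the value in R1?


Register state trace:
  MOV R1, 18  → R1 = 18
  MOV R0, 13  → R0 = 13
  MUL R1, R0  → R1 = 18 * 13 = 234
Final: R1 = 234

234


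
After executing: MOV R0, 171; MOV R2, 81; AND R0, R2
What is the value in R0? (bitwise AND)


Register state trace:
  MOV R0, 171  → R0 = 171 (0b10101011)
  MOV R2, 81  → R2 = 81 (0b01010001)
  AND R0, R2  → R0 = 171 AND 81 = 1 (0b00000001)
Final: R0 = 1

1


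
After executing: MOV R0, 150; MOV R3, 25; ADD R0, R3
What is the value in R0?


Register state trace:
  MOV R0, 150  → R0 = 150
  MOV R3, 25  → R3 = 25
  ADD R0, R3  → R0 = 150 + 25 = 175
Final: R0 = 175

175


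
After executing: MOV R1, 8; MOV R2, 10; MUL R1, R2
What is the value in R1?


Register state trace:
  MOV R1, 8  → R1 = 8
  MOV R2, 10  → R2 = 10
  MUL R1, R2  → R1 = 8 * 10 = 80
Final: R1 = 80

80


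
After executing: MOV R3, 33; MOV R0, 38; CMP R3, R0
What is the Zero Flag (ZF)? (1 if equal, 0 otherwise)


Register state trace:
  MOV R3, 33  → R3 = 33
  MOV R0, 38  → R0 = 38
  CMP R3, R0  → computes 33 - 38 = -5
  Result is nonzero, so values are not equal
ZF = 0

0


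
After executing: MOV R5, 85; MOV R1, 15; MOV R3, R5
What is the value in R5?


Register state trace:
  MOV R5, 85  → R5 = 85
  MOV R1, 15  → R1 = 15
  MOV R3, R5  → R3 = 85
Final: R5 = 85

85


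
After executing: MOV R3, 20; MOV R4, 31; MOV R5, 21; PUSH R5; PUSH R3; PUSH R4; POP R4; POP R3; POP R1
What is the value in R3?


Stack trace (top is rightmost):
  MOV R3, 20  → R3 = 20
  MOV R4, 31  → R4 = 31
  MOV R5, 21  → R5 = 21
  PUSH R5  → stack: [21]
  PUSH R3  → stack: [21, 20]
  PUSH R4  → stack: [21, 20, 31]
  POP R4  → R4 = 31, stack: [21, 20]
  POP R3  → R3 = 20, stack: [21]
  POP R1  → R1 = 21, stack: []
Final: R3 = 20

20


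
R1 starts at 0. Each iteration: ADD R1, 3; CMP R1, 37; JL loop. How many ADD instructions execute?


Loop trace (R1 starts at 0, target 37, step 3):
  ADD #1: R1 = 0 + 3 = 3  → 3 < 37, loop
  ADD #2: R1 = 3 + 3 = 6  → 6 < 37, loop
  ADD #3: R1 = 6 + 3 = 9  → 9 < 37, loop
  ADD #4: R1 = 9 + 3 = 12  → 12 < 37, loop
  ADD #5: R1 = 12 + 3 = 15  → 15 < 37, loop
  ADD #6: R1 = 15 + 3 = 18  → 18 < 37, loop
  ADD #7: R1 = 18 + 3 = 21  → 21 < 37, loop
  ADD #8: R1 = 21 + 3 = 24  → 24 < 37, loop
  ADD #9: R1 = 24 + 3 = 27  → 27 < 37, loop
  ADD #10: R1 = 27 + 3 = 30  → 30 < 37, loop
  ADD #11: R1 = 30 + 3 = 33  → 33 < 37, loop
  ADD #12: R1 = 33 + 3 = 36  → 36 < 37, loop
  ADD #13: R1 = 36 + 3 = 39  → 39 >= 37, exit
Total ADD instructions: 13

13


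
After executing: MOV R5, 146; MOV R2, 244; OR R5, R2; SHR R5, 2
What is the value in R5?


Register state trace:
  MOV R5, 146  → R5 = 146 (0b10010010)
  MOV R2, 244  → R2 = 244 (0b11110100)
  OR R5, R2  → R5 = 146 OR 244 = 246 (0b11110110)
  SHR R5, 2  → R5 = 246 >> 2 = 61
Final: R5 = 61

61


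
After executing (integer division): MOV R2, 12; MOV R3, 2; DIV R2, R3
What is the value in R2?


Register state trace:
  MOV R2, 12  → R2 = 12
  MOV R3, 2  → R3 = 2
  DIV R2, R3  → R2 = 12 // 2 = 6
Final: R2 = 6

6


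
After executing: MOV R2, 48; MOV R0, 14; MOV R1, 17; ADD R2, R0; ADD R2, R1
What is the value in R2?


Register state trace:
  MOV R2, 48  → R2 = 48
  MOV R0, 14  → R0 = 14
  MOV R1, 17  → R1 = 17
  ADD R2, R0  → R2 = 48 + 14 = 62
  ADD R2, R1  → R2 = 62 + 17 = 79
Final: R2 = 79

79


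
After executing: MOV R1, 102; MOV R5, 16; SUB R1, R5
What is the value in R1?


Register state trace:
  MOV R1, 102  → R1 = 102
  MOV R5, 16  → R5 = 16
  SUB R1, R5  → R1 = 102 - 16 = 86
Final: R1 = 86

86


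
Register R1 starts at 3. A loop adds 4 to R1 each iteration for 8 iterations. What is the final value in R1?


Starting value: R1 = 3
  Iter 1: R1 = 3 + 4 = 7
  Iter 2: R1 = 7 + 4 = 11
  Iter 3: R1 = 11 + 4 = 15
  Iter 4: R1 = 15 + 4 = 19
  Iter 5: R1 = 19 + 4 = 23
  Iter 6: R1 = 23 + 4 = 27
  Iter 7: R1 = 27 + 4 = 31
  Iter 8: R1 = 31 + 4 = 35
Final: R1 = 35

35


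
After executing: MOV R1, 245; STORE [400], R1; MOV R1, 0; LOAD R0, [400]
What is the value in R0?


Register and memory trace:
  MOV R1, 245  → R1 = 245
  STORE [400], R1  → mem[400] = 245
  MOV R1, 0  → R1 = 0
  LOAD R0, [400]  → R0 = mem[400] = 245
Final: R0 = 245

245


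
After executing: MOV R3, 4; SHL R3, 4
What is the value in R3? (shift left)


Register state trace:
  MOV R3, 4  → R3 = 4
  SHL R3, 4  → R3 = 4 << 4 = 4 * 2^4 = 64
Final: R3 = 64

64


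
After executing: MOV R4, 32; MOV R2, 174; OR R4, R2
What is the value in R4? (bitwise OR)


Register state trace:
  MOV R4, 32  → R4 = 32 (0b00100000)
  MOV R2, 174  → R2 = 174 (0b10101110)
  OR R4, R2   → R4 = 32 OR 174 = 174 (0b10101110)
Final: R4 = 174

174


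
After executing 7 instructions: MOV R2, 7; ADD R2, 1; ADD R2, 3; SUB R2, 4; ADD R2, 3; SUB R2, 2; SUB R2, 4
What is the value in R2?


Register state trace:
  MOV R2, 7  → R2 = 7
  ADD R2, 1  → R2 = 7 + 1 = 8
  ADD R2, 3  → R2 = 8 + 3 = 11
  SUB R2, 4  → R2 = 11 - 4 = 7
  ADD R2, 3  → R2 = 7 + 3 = 10
  SUB R2, 2  → R2 = 10 - 2 = 8
  SUB R2, 4  → R2 = 8 - 4 = 4
Final: R2 = 4

4


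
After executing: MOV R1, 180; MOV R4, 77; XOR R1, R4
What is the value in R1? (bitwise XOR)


Register state trace:
  MOV R1, 180  → R1 = 180 (0b10110100)
  MOV R4, 77  → R4 = 77 (0b01001101)
  XOR R1, R4  → R1 = 180 XOR 77 = 249 (0b11111001)
Final: R1 = 249

249


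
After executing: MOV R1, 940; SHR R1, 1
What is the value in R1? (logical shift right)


Register state trace:
  MOV R1, 940  → R1 = 940
  SHR R1, 1  → R1 = 940 >> 1 = 940 // 2^1 = 470
Final: R1 = 470

470


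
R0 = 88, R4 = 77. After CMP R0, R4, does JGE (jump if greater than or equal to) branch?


Trace:
  R0 = 88, R4 = 77
  CMP R0, R4  → compares 88 vs 77
  JGE checks: is 88 greater than or equal to 77?
  88 > 77, so condition is true
Branch taken: Yes

Yes


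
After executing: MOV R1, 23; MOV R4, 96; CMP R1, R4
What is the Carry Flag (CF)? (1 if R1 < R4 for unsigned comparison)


Register state trace:
  MOV R1, 23  → R1 = 23
  MOV R4, 96  → R4 = 96
  CMP R1, R4  → unsigned 23 - 96: borrow occurs
  23 < 96, so CF = 1
CF = 1

1


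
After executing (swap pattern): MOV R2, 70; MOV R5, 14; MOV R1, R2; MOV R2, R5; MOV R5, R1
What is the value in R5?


Register state trace (swap pattern):
  MOV R2, 70  → R2 = 70
  MOV R5, 14  → R5 = 14
  MOV R1, R2  → R1 = 70  (save R2)
  MOV R2, R5  → R2 = 14  (R2 gets R5's value)
  MOV R5, R1  → R5 = 70  (R5 gets saved value)
Final: R5 = 70

70


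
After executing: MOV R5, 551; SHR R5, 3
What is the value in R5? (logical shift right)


Register state trace:
  MOV R5, 551  → R5 = 551
  SHR R5, 3  → R5 = 551 >> 3 = 551 // 2^3 = 68
Final: R5 = 68

68


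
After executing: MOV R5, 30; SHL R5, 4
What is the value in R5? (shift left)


Register state trace:
  MOV R5, 30  → R5 = 30
  SHL R5, 4  → R5 = 30 << 4 = 30 * 2^4 = 480
Final: R5 = 480

480


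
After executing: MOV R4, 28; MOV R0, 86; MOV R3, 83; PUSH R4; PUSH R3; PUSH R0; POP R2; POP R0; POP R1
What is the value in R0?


Stack trace (top is rightmost):
  MOV R4, 28  → R4 = 28
  MOV R0, 86  → R0 = 86
  MOV R3, 83  → R3 = 83
  PUSH R4  → stack: [28]
  PUSH R3  → stack: [28, 83]
  PUSH R0  → stack: [28, 83, 86]
  POP R2  → R2 = 86, stack: [28, 83]
  POP R0  → R0 = 83, stack: [28]
  POP R1  → R1 = 28, stack: []
Final: R0 = 83

83


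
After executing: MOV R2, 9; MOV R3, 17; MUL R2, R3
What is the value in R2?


Register state trace:
  MOV R2, 9  → R2 = 9
  MOV R3, 17  → R3 = 17
  MUL R2, R3  → R2 = 9 * 17 = 153
Final: R2 = 153

153


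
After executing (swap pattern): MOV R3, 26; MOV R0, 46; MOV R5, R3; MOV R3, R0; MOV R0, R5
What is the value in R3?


Register state trace (swap pattern):
  MOV R3, 26  → R3 = 26
  MOV R0, 46  → R0 = 46
  MOV R5, R3  → R5 = 26  (save R3)
  MOV R3, R0  → R3 = 46  (R3 gets R0's value)
  MOV R0, R5  → R0 = 26  (R0 gets saved value)
Final: R3 = 46

46


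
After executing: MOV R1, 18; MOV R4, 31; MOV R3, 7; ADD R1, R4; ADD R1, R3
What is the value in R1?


Register state trace:
  MOV R1, 18  → R1 = 18
  MOV R4, 31  → R4 = 31
  MOV R3, 7  → R3 = 7
  ADD R1, R4  → R1 = 18 + 31 = 49
  ADD R1, R3  → R1 = 49 + 7 = 56
Final: R1 = 56

56


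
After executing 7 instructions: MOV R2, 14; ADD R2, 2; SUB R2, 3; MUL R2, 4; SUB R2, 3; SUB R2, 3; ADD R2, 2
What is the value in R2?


Register state trace:
  MOV R2, 14  → R2 = 14
  ADD R2, 2  → R2 = 14 + 2 = 16
  SUB R2, 3  → R2 = 16 - 3 = 13
  MUL R2, 4  → R2 = 13 * 4 = 52
  SUB R2, 3  → R2 = 52 - 3 = 49
  SUB R2, 3  → R2 = 49 - 3 = 46
  ADD R2, 2  → R2 = 46 + 2 = 48
Final: R2 = 48

48


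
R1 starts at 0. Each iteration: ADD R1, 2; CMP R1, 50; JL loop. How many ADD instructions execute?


Loop trace (R1 starts at 0, target 50, step 2):
  ADD #1: R1 = 0 + 2 = 2  → 2 < 50, loop
  ADD #2: R1 = 2 + 2 = 4  → 4 < 50, loop
  ADD #3: R1 = 4 + 2 = 6  → 6 < 50, loop
  ADD #4: R1 = 6 + 2 = 8  → 8 < 50, loop
  ADD #5: R1 = 8 + 2 = 10  → 10 < 50, loop
  ADD #6: R1 = 10 + 2 = 12  → 12 < 50, loop
  ADD #7: R1 = 12 + 2 = 14  → 14 < 50, loop
  ADD #8: R1 = 14 + 2 = 16  → 16 < 50, loop
  ADD #9: R1 = 16 + 2 = 18  → 18 < 50, loop
  ADD #10: R1 = 18 + 2 = 20  → 20 < 50, loop
  ADD #11: R1 = 20 + 2 = 22  → 22 < 50, loop
  ADD #12: R1 = 22 + 2 = 24  → 24 < 50, loop
  ADD #13: R1 = 24 + 2 = 26  → 26 < 50, loop
  ADD #14: R1 = 26 + 2 = 28  → 28 < 50, loop
  ADD #15: R1 = 28 + 2 = 30  → 30 < 50, loop
  ADD #16: R1 = 30 + 2 = 32  → 32 < 50, loop
  ADD #17: R1 = 32 + 2 = 34  → 34 < 50, loop
  ADD #18: R1 = 34 + 2 = 36  → 36 < 50, loop
  ADD #19: R1 = 36 + 2 = 38  → 38 < 50, loop
  ADD #20: R1 = 38 + 2 = 40  → 40 < 50, loop
  ADD #21: R1 = 40 + 2 = 42  → 42 < 50, loop
  ADD #22: R1 = 42 + 2 = 44  → 44 < 50, loop
  ADD #23: R1 = 44 + 2 = 46  → 46 < 50, loop
  ADD #24: R1 = 46 + 2 = 48  → 48 < 50, loop
  ADD #25: R1 = 48 + 2 = 50  → 50 >= 50, exit
Total ADD instructions: 25

25


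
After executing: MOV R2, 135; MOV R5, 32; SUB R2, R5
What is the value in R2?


Register state trace:
  MOV R2, 135  → R2 = 135
  MOV R5, 32  → R5 = 32
  SUB R2, R5  → R2 = 135 - 32 = 103
Final: R2 = 103

103


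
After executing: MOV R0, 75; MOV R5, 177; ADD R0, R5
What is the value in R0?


Register state trace:
  MOV R0, 75  → R0 = 75
  MOV R5, 177  → R5 = 177
  ADD R0, R5  → R0 = 75 + 177 = 252
Final: R0 = 252

252


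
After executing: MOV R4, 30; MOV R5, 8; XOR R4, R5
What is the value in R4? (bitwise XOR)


Register state trace:
  MOV R4, 30  → R4 = 30 (0b00011110)
  MOV R5, 8  → R5 = 8 (0b00001000)
  XOR R4, R5  → R4 = 30 XOR 8 = 22 (0b00010110)
Final: R4 = 22

22


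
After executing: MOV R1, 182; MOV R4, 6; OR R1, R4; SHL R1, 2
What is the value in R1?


Register state trace:
  MOV R1, 182  → R1 = 182 (0b10110110)
  MOV R4, 6  → R4 = 6 (0b00000110)
  OR R1, R4  → R1 = 182 OR 6 = 182 (0b10110110)
  SHL R1, 2  → R1 = 182 << 2 = 728
Final: R1 = 728

728


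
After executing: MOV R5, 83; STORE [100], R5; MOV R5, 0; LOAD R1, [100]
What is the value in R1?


Register and memory trace:
  MOV R5, 83  → R5 = 83
  STORE [100], R5  → mem[100] = 83
  MOV R5, 0  → R5 = 0
  LOAD R1, [100]  → R1 = mem[100] = 83
Final: R1 = 83

83


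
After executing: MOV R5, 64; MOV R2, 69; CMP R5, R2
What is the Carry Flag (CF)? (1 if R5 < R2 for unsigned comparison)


Register state trace:
  MOV R5, 64  → R5 = 64
  MOV R2, 69  → R2 = 69
  CMP R5, R2  → unsigned 64 - 69: borrow occurs
  64 < 69, so CF = 1
CF = 1

1


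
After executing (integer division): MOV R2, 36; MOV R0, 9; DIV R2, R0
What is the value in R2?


Register state trace:
  MOV R2, 36  → R2 = 36
  MOV R0, 9  → R0 = 9
  DIV R2, R0  → R2 = 36 // 9 = 4
Final: R2 = 4

4


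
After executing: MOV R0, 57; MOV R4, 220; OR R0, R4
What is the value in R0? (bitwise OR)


Register state trace:
  MOV R0, 57  → R0 = 57 (0b00111001)
  MOV R4, 220  → R4 = 220 (0b11011100)
  OR R0, R4   → R0 = 57 OR 220 = 253 (0b11111101)
Final: R0 = 253

253


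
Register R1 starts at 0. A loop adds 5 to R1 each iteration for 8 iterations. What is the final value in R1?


Starting value: R1 = 0
  Iter 1: R1 = 0 + 5 = 5
  Iter 2: R1 = 5 + 5 = 10
  Iter 3: R1 = 10 + 5 = 15
  Iter 4: R1 = 15 + 5 = 20
  Iter 5: R1 = 20 + 5 = 25
  Iter 6: R1 = 25 + 5 = 30
  Iter 7: R1 = 30 + 5 = 35
  Iter 8: R1 = 35 + 5 = 40
Final: R1 = 40

40


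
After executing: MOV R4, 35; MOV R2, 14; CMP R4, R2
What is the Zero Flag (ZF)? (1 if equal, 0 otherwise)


Register state trace:
  MOV R4, 35  → R4 = 35
  MOV R2, 14  → R2 = 14
  CMP R4, R2  → computes 35 - 14 = 21
  Result is nonzero, so values are not equal
ZF = 0

0


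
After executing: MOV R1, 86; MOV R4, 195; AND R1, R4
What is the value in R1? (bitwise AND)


Register state trace:
  MOV R1, 86  → R1 = 86 (0b01010110)
  MOV R4, 195  → R4 = 195 (0b11000011)
  AND R1, R4  → R1 = 86 AND 195 = 66 (0b01000010)
Final: R1 = 66

66


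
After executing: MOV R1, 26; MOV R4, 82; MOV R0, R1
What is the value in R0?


Register state trace:
  MOV R1, 26  → R1 = 26
  MOV R4, 82  → R4 = 82
  MOV R0, R1  → R0 = 26
Final: R0 = 26

26


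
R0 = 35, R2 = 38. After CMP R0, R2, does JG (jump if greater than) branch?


Trace:
  R0 = 35, R2 = 38
  CMP R0, R2  → compares 35 vs 38
  JG checks: is 35 greater than 38?
  35 < 38, so condition is false
Branch taken: No

No


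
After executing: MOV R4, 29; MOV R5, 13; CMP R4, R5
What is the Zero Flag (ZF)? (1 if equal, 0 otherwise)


Register state trace:
  MOV R4, 29  → R4 = 29
  MOV R5, 13  → R5 = 13
  CMP R4, R5  → computes 29 - 13 = 16
  Result is nonzero, so values are not equal
ZF = 0

0


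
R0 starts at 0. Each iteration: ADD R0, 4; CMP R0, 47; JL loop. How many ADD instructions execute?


Loop trace (R0 starts at 0, target 47, step 4):
  ADD #1: R0 = 0 + 4 = 4  → 4 < 47, loop
  ADD #2: R0 = 4 + 4 = 8  → 8 < 47, loop
  ADD #3: R0 = 8 + 4 = 12  → 12 < 47, loop
  ADD #4: R0 = 12 + 4 = 16  → 16 < 47, loop
  ADD #5: R0 = 16 + 4 = 20  → 20 < 47, loop
  ADD #6: R0 = 20 + 4 = 24  → 24 < 47, loop
  ADD #7: R0 = 24 + 4 = 28  → 28 < 47, loop
  ADD #8: R0 = 28 + 4 = 32  → 32 < 47, loop
  ADD #9: R0 = 32 + 4 = 36  → 36 < 47, loop
  ADD #10: R0 = 36 + 4 = 40  → 40 < 47, loop
  ADD #11: R0 = 40 + 4 = 44  → 44 < 47, loop
  ADD #12: R0 = 44 + 4 = 48  → 48 >= 47, exit
Total ADD instructions: 12

12


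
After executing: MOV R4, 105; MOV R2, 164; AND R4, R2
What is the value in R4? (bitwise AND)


Register state trace:
  MOV R4, 105  → R4 = 105 (0b01101001)
  MOV R2, 164  → R2 = 164 (0b10100100)
  AND R4, R2  → R4 = 105 AND 164 = 32 (0b00100000)
Final: R4 = 32

32


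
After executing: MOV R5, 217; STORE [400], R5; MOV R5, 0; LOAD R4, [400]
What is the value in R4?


Register and memory trace:
  MOV R5, 217  → R5 = 217
  STORE [400], R5  → mem[400] = 217
  MOV R5, 0  → R5 = 0
  LOAD R4, [400]  → R4 = mem[400] = 217
Final: R4 = 217

217


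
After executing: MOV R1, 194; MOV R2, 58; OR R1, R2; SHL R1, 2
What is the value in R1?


Register state trace:
  MOV R1, 194  → R1 = 194 (0b11000010)
  MOV R2, 58  → R2 = 58 (0b00111010)
  OR R1, R2  → R1 = 194 OR 58 = 250 (0b11111010)
  SHL R1, 2  → R1 = 250 << 2 = 1000
Final: R1 = 1000

1000


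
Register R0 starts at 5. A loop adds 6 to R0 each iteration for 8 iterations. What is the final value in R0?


Starting value: R0 = 5
  Iter 1: R0 = 5 + 6 = 11
  Iter 2: R0 = 11 + 6 = 17
  Iter 3: R0 = 17 + 6 = 23
  Iter 4: R0 = 23 + 6 = 29
  Iter 5: R0 = 29 + 6 = 35
  Iter 6: R0 = 35 + 6 = 41
  Iter 7: R0 = 41 + 6 = 47
  Iter 8: R0 = 47 + 6 = 53
Final: R0 = 53

53


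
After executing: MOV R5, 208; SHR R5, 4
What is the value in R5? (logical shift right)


Register state trace:
  MOV R5, 208  → R5 = 208
  SHR R5, 4  → R5 = 208 >> 4 = 208 // 2^4 = 13
Final: R5 = 13

13


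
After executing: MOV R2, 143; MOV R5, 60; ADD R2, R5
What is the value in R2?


Register state trace:
  MOV R2, 143  → R2 = 143
  MOV R5, 60  → R5 = 60
  ADD R2, R5  → R2 = 143 + 60 = 203
Final: R2 = 203

203


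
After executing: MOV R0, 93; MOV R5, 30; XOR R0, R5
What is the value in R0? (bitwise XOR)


Register state trace:
  MOV R0, 93  → R0 = 93 (0b01011101)
  MOV R5, 30  → R5 = 30 (0b00011110)
  XOR R0, R5  → R0 = 93 XOR 30 = 67 (0b01000011)
Final: R0 = 67

67


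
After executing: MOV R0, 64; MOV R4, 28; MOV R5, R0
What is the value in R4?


Register state trace:
  MOV R0, 64  → R0 = 64
  MOV R4, 28  → R4 = 28
  MOV R5, R0  → R5 = 64
Final: R4 = 28

28


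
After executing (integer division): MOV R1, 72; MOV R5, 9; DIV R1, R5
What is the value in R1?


Register state trace:
  MOV R1, 72  → R1 = 72
  MOV R5, 9  → R5 = 9
  DIV R1, R5  → R1 = 72 // 9 = 8
Final: R1 = 8

8


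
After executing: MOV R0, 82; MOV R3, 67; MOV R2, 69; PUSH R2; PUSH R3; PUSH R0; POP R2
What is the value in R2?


Stack trace (top is rightmost):
  MOV R0, 82  → R0 = 82
  MOV R3, 67  → R3 = 67
  MOV R2, 69  → R2 = 69
  PUSH R2  → stack: [69]
  PUSH R3  → stack: [69, 67]
  PUSH R0  → stack: [69, 67, 82]
  POP R2  → R2 = 82, stack: [69, 67]
Final: R2 = 82

82


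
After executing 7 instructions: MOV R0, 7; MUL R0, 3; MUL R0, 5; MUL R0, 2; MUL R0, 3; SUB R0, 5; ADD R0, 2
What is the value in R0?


Register state trace:
  MOV R0, 7  → R0 = 7
  MUL R0, 3  → R0 = 7 * 3 = 21
  MUL R0, 5  → R0 = 21 * 5 = 105
  MUL R0, 2  → R0 = 105 * 2 = 210
  MUL R0, 3  → R0 = 210 * 3 = 630
  SUB R0, 5  → R0 = 630 - 5 = 625
  ADD R0, 2  → R0 = 625 + 2 = 627
Final: R0 = 627

627


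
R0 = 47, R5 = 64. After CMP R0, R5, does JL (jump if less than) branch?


Trace:
  R0 = 47, R5 = 64
  CMP R0, R5  → compares 47 vs 64
  JL checks: is 47 less than 64?
  47 < 64, so condition is true
Branch taken: Yes

Yes


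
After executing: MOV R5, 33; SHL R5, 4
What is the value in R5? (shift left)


Register state trace:
  MOV R5, 33  → R5 = 33
  SHL R5, 4  → R5 = 33 << 4 = 33 * 2^4 = 528
Final: R5 = 528

528


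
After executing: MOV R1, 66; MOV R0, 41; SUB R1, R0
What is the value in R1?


Register state trace:
  MOV R1, 66  → R1 = 66
  MOV R0, 41  → R0 = 41
  SUB R1, R0  → R1 = 66 - 41 = 25
Final: R1 = 25

25


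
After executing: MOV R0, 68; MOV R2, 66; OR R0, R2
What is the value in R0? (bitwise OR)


Register state trace:
  MOV R0, 68  → R0 = 68 (0b01000100)
  MOV R2, 66  → R2 = 66 (0b01000010)
  OR R0, R2   → R0 = 68 OR 66 = 70 (0b01000110)
Final: R0 = 70

70


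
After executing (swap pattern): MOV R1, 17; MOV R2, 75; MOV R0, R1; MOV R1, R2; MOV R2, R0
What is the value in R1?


Register state trace (swap pattern):
  MOV R1, 17  → R1 = 17
  MOV R2, 75  → R2 = 75
  MOV R0, R1  → R0 = 17  (save R1)
  MOV R1, R2  → R1 = 75  (R1 gets R2's value)
  MOV R2, R0  → R2 = 17  (R2 gets saved value)
Final: R1 = 75

75


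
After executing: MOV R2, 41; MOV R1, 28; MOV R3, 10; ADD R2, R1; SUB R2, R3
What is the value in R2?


Register state trace:
  MOV R2, 41  → R2 = 41
  MOV R1, 28  → R1 = 28
  MOV R3, 10  → R3 = 10
  ADD R2, R1  → R2 = 41 + 28 = 69
  SUB R2, R3  → R2 = 69 - 10 = 59
Final: R2 = 59

59


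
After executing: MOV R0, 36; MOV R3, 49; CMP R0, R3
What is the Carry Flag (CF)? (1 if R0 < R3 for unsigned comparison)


Register state trace:
  MOV R0, 36  → R0 = 36
  MOV R3, 49  → R3 = 49
  CMP R0, R3  → unsigned 36 - 49: borrow occurs
  36 < 49, so CF = 1
CF = 1

1


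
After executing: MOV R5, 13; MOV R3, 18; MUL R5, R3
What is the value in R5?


Register state trace:
  MOV R5, 13  → R5 = 13
  MOV R3, 18  → R3 = 18
  MUL R5, R3  → R5 = 13 * 18 = 234
Final: R5 = 234

234


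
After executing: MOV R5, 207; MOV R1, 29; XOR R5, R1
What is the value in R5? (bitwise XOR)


Register state trace:
  MOV R5, 207  → R5 = 207 (0b11001111)
  MOV R1, 29  → R1 = 29 (0b00011101)
  XOR R5, R1  → R5 = 207 XOR 29 = 210 (0b11010010)
Final: R5 = 210

210


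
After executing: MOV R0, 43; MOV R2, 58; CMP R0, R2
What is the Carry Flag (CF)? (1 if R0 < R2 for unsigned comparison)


Register state trace:
  MOV R0, 43  → R0 = 43
  MOV R2, 58  → R2 = 58
  CMP R0, R2  → unsigned 43 - 58: borrow occurs
  43 < 58, so CF = 1
CF = 1

1


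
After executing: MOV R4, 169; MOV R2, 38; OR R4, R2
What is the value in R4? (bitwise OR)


Register state trace:
  MOV R4, 169  → R4 = 169 (0b10101001)
  MOV R2, 38  → R2 = 38 (0b00100110)
  OR R4, R2   → R4 = 169 OR 38 = 175 (0b10101111)
Final: R4 = 175

175


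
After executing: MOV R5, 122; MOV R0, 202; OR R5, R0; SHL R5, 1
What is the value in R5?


Register state trace:
  MOV R5, 122  → R5 = 122 (0b01111010)
  MOV R0, 202  → R0 = 202 (0b11001010)
  OR R5, R0  → R5 = 122 OR 202 = 250 (0b11111010)
  SHL R5, 1  → R5 = 250 << 1 = 500
Final: R5 = 500

500


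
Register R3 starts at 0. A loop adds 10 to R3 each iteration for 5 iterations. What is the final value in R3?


Starting value: R3 = 0
  Iter 1: R3 = 0 + 10 = 10
  Iter 2: R3 = 10 + 10 = 20
  Iter 3: R3 = 20 + 10 = 30
  Iter 4: R3 = 30 + 10 = 40
  Iter 5: R3 = 40 + 10 = 50
Final: R3 = 50

50


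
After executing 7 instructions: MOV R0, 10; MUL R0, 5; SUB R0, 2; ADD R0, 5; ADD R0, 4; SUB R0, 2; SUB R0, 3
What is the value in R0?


Register state trace:
  MOV R0, 10  → R0 = 10
  MUL R0, 5  → R0 = 10 * 5 = 50
  SUB R0, 2  → R0 = 50 - 2 = 48
  ADD R0, 5  → R0 = 48 + 5 = 53
  ADD R0, 4  → R0 = 53 + 4 = 57
  SUB R0, 2  → R0 = 57 - 2 = 55
  SUB R0, 3  → R0 = 55 - 3 = 52
Final: R0 = 52

52


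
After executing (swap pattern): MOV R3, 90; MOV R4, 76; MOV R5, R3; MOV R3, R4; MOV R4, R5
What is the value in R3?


Register state trace (swap pattern):
  MOV R3, 90  → R3 = 90
  MOV R4, 76  → R4 = 76
  MOV R5, R3  → R5 = 90  (save R3)
  MOV R3, R4  → R3 = 76  (R3 gets R4's value)
  MOV R4, R5  → R4 = 90  (R4 gets saved value)
Final: R3 = 76

76
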